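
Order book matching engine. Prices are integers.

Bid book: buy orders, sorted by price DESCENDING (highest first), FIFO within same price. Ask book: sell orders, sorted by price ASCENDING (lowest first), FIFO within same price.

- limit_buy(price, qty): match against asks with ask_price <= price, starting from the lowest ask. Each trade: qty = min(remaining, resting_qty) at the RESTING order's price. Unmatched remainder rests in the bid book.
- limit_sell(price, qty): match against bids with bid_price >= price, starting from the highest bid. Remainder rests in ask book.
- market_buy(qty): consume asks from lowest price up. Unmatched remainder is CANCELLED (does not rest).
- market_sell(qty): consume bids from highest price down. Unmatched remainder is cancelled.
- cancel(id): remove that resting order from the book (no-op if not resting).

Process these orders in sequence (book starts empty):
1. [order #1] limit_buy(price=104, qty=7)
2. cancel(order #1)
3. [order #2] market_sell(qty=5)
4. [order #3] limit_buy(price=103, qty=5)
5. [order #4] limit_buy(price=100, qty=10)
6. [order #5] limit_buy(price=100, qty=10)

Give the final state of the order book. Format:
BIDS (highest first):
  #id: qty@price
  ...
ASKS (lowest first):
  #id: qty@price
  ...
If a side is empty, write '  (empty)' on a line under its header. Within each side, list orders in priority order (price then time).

Answer: BIDS (highest first):
  #3: 5@103
  #4: 10@100
  #5: 10@100
ASKS (lowest first):
  (empty)

Derivation:
After op 1 [order #1] limit_buy(price=104, qty=7): fills=none; bids=[#1:7@104] asks=[-]
After op 2 cancel(order #1): fills=none; bids=[-] asks=[-]
After op 3 [order #2] market_sell(qty=5): fills=none; bids=[-] asks=[-]
After op 4 [order #3] limit_buy(price=103, qty=5): fills=none; bids=[#3:5@103] asks=[-]
After op 5 [order #4] limit_buy(price=100, qty=10): fills=none; bids=[#3:5@103 #4:10@100] asks=[-]
After op 6 [order #5] limit_buy(price=100, qty=10): fills=none; bids=[#3:5@103 #4:10@100 #5:10@100] asks=[-]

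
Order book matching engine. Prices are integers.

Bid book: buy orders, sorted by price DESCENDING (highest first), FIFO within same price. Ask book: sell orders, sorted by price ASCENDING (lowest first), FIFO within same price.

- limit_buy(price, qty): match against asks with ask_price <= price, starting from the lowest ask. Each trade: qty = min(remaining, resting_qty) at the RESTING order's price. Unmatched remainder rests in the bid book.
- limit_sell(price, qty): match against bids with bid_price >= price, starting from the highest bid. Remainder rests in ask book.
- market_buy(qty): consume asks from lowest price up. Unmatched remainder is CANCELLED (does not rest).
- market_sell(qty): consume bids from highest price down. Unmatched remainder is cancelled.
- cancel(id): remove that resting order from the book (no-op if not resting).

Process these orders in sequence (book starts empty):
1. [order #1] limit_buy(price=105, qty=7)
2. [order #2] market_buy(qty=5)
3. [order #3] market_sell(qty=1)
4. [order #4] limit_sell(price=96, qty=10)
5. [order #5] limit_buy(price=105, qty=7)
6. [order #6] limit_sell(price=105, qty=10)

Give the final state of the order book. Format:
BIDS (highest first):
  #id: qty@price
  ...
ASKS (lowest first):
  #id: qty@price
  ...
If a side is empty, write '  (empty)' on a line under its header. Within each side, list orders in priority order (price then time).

Answer: BIDS (highest first):
  (empty)
ASKS (lowest first):
  #6: 7@105

Derivation:
After op 1 [order #1] limit_buy(price=105, qty=7): fills=none; bids=[#1:7@105] asks=[-]
After op 2 [order #2] market_buy(qty=5): fills=none; bids=[#1:7@105] asks=[-]
After op 3 [order #3] market_sell(qty=1): fills=#1x#3:1@105; bids=[#1:6@105] asks=[-]
After op 4 [order #4] limit_sell(price=96, qty=10): fills=#1x#4:6@105; bids=[-] asks=[#4:4@96]
After op 5 [order #5] limit_buy(price=105, qty=7): fills=#5x#4:4@96; bids=[#5:3@105] asks=[-]
After op 6 [order #6] limit_sell(price=105, qty=10): fills=#5x#6:3@105; bids=[-] asks=[#6:7@105]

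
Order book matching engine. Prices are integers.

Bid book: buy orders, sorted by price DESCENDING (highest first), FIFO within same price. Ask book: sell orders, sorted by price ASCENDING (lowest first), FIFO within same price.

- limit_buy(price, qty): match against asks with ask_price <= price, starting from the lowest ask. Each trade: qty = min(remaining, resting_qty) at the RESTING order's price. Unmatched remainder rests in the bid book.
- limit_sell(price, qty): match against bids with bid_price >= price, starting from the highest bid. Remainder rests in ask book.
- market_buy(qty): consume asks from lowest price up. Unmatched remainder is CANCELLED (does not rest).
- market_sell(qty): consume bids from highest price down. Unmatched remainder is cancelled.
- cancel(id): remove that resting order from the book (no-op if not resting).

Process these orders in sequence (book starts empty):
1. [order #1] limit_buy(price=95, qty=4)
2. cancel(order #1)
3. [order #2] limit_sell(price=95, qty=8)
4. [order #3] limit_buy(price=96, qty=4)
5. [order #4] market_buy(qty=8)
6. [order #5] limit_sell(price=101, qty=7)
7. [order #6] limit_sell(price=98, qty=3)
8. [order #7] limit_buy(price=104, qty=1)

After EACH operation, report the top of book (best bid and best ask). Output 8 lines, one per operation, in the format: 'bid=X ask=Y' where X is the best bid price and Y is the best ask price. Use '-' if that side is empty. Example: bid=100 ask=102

Answer: bid=95 ask=-
bid=- ask=-
bid=- ask=95
bid=- ask=95
bid=- ask=-
bid=- ask=101
bid=- ask=98
bid=- ask=98

Derivation:
After op 1 [order #1] limit_buy(price=95, qty=4): fills=none; bids=[#1:4@95] asks=[-]
After op 2 cancel(order #1): fills=none; bids=[-] asks=[-]
After op 3 [order #2] limit_sell(price=95, qty=8): fills=none; bids=[-] asks=[#2:8@95]
After op 4 [order #3] limit_buy(price=96, qty=4): fills=#3x#2:4@95; bids=[-] asks=[#2:4@95]
After op 5 [order #4] market_buy(qty=8): fills=#4x#2:4@95; bids=[-] asks=[-]
After op 6 [order #5] limit_sell(price=101, qty=7): fills=none; bids=[-] asks=[#5:7@101]
After op 7 [order #6] limit_sell(price=98, qty=3): fills=none; bids=[-] asks=[#6:3@98 #5:7@101]
After op 8 [order #7] limit_buy(price=104, qty=1): fills=#7x#6:1@98; bids=[-] asks=[#6:2@98 #5:7@101]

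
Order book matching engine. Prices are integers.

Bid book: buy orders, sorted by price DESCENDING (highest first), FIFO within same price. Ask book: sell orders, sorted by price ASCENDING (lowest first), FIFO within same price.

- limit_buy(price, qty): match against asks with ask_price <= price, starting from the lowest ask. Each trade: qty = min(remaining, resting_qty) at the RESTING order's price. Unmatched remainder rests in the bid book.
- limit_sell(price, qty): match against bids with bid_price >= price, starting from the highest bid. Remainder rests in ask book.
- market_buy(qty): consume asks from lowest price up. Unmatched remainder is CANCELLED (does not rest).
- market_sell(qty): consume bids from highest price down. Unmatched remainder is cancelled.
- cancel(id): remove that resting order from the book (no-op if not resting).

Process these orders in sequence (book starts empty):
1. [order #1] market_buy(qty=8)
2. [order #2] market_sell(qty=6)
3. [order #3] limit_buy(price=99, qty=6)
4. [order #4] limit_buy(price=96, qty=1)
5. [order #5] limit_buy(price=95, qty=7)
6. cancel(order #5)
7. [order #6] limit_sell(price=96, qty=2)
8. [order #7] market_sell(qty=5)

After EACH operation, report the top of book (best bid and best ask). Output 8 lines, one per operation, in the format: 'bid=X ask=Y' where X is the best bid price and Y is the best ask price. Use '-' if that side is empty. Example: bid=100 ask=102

Answer: bid=- ask=-
bid=- ask=-
bid=99 ask=-
bid=99 ask=-
bid=99 ask=-
bid=99 ask=-
bid=99 ask=-
bid=- ask=-

Derivation:
After op 1 [order #1] market_buy(qty=8): fills=none; bids=[-] asks=[-]
After op 2 [order #2] market_sell(qty=6): fills=none; bids=[-] asks=[-]
After op 3 [order #3] limit_buy(price=99, qty=6): fills=none; bids=[#3:6@99] asks=[-]
After op 4 [order #4] limit_buy(price=96, qty=1): fills=none; bids=[#3:6@99 #4:1@96] asks=[-]
After op 5 [order #5] limit_buy(price=95, qty=7): fills=none; bids=[#3:6@99 #4:1@96 #5:7@95] asks=[-]
After op 6 cancel(order #5): fills=none; bids=[#3:6@99 #4:1@96] asks=[-]
After op 7 [order #6] limit_sell(price=96, qty=2): fills=#3x#6:2@99; bids=[#3:4@99 #4:1@96] asks=[-]
After op 8 [order #7] market_sell(qty=5): fills=#3x#7:4@99 #4x#7:1@96; bids=[-] asks=[-]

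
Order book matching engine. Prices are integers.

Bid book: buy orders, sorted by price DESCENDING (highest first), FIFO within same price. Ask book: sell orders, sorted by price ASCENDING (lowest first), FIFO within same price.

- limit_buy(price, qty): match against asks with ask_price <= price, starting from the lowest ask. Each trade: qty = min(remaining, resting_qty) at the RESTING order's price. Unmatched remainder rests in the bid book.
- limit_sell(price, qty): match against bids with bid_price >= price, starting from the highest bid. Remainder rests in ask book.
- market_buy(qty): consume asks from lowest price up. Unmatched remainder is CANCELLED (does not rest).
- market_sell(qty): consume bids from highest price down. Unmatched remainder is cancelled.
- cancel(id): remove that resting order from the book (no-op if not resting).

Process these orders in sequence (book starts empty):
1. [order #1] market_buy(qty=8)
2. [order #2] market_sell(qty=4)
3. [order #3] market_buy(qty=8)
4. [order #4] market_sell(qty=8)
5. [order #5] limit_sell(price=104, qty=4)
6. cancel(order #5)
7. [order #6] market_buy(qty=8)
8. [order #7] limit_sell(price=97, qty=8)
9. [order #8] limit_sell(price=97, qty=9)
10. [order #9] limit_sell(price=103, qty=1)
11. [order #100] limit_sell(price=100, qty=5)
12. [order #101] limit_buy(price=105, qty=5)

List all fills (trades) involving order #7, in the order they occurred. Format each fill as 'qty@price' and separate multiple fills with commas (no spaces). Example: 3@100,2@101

After op 1 [order #1] market_buy(qty=8): fills=none; bids=[-] asks=[-]
After op 2 [order #2] market_sell(qty=4): fills=none; bids=[-] asks=[-]
After op 3 [order #3] market_buy(qty=8): fills=none; bids=[-] asks=[-]
After op 4 [order #4] market_sell(qty=8): fills=none; bids=[-] asks=[-]
After op 5 [order #5] limit_sell(price=104, qty=4): fills=none; bids=[-] asks=[#5:4@104]
After op 6 cancel(order #5): fills=none; bids=[-] asks=[-]
After op 7 [order #6] market_buy(qty=8): fills=none; bids=[-] asks=[-]
After op 8 [order #7] limit_sell(price=97, qty=8): fills=none; bids=[-] asks=[#7:8@97]
After op 9 [order #8] limit_sell(price=97, qty=9): fills=none; bids=[-] asks=[#7:8@97 #8:9@97]
After op 10 [order #9] limit_sell(price=103, qty=1): fills=none; bids=[-] asks=[#7:8@97 #8:9@97 #9:1@103]
After op 11 [order #100] limit_sell(price=100, qty=5): fills=none; bids=[-] asks=[#7:8@97 #8:9@97 #100:5@100 #9:1@103]
After op 12 [order #101] limit_buy(price=105, qty=5): fills=#101x#7:5@97; bids=[-] asks=[#7:3@97 #8:9@97 #100:5@100 #9:1@103]

Answer: 5@97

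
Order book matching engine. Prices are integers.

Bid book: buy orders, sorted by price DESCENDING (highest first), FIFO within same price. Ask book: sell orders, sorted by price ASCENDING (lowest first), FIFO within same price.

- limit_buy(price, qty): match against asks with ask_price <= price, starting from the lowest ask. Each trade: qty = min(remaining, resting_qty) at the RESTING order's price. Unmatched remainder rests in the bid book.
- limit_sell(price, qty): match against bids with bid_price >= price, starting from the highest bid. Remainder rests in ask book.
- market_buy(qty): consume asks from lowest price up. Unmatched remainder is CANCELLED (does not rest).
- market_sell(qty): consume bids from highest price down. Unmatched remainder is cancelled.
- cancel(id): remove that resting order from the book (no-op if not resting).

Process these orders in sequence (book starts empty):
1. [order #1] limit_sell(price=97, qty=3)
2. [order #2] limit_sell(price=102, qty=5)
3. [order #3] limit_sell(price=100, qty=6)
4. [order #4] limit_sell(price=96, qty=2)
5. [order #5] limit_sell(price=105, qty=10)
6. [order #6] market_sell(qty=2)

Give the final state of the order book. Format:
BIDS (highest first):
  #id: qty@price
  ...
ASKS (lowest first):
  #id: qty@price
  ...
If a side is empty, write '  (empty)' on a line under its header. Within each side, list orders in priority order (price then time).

After op 1 [order #1] limit_sell(price=97, qty=3): fills=none; bids=[-] asks=[#1:3@97]
After op 2 [order #2] limit_sell(price=102, qty=5): fills=none; bids=[-] asks=[#1:3@97 #2:5@102]
After op 3 [order #3] limit_sell(price=100, qty=6): fills=none; bids=[-] asks=[#1:3@97 #3:6@100 #2:5@102]
After op 4 [order #4] limit_sell(price=96, qty=2): fills=none; bids=[-] asks=[#4:2@96 #1:3@97 #3:6@100 #2:5@102]
After op 5 [order #5] limit_sell(price=105, qty=10): fills=none; bids=[-] asks=[#4:2@96 #1:3@97 #3:6@100 #2:5@102 #5:10@105]
After op 6 [order #6] market_sell(qty=2): fills=none; bids=[-] asks=[#4:2@96 #1:3@97 #3:6@100 #2:5@102 #5:10@105]

Answer: BIDS (highest first):
  (empty)
ASKS (lowest first):
  #4: 2@96
  #1: 3@97
  #3: 6@100
  #2: 5@102
  #5: 10@105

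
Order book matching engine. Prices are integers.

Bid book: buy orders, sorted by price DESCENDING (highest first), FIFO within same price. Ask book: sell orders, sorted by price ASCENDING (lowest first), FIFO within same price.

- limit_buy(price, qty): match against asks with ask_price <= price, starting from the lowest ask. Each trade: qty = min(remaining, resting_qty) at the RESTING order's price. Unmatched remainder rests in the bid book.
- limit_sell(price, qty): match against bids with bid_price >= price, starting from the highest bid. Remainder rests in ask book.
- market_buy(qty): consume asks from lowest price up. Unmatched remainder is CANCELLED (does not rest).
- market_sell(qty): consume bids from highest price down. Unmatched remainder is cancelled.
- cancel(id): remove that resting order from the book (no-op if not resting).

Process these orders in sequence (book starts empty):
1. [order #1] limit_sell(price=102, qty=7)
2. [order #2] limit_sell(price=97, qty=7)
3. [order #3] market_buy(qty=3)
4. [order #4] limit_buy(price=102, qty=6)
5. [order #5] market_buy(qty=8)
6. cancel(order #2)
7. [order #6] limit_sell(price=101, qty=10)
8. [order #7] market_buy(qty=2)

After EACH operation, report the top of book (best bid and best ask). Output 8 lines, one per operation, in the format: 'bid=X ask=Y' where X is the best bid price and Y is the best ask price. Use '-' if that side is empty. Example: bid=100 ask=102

Answer: bid=- ask=102
bid=- ask=97
bid=- ask=97
bid=- ask=102
bid=- ask=-
bid=- ask=-
bid=- ask=101
bid=- ask=101

Derivation:
After op 1 [order #1] limit_sell(price=102, qty=7): fills=none; bids=[-] asks=[#1:7@102]
After op 2 [order #2] limit_sell(price=97, qty=7): fills=none; bids=[-] asks=[#2:7@97 #1:7@102]
After op 3 [order #3] market_buy(qty=3): fills=#3x#2:3@97; bids=[-] asks=[#2:4@97 #1:7@102]
After op 4 [order #4] limit_buy(price=102, qty=6): fills=#4x#2:4@97 #4x#1:2@102; bids=[-] asks=[#1:5@102]
After op 5 [order #5] market_buy(qty=8): fills=#5x#1:5@102; bids=[-] asks=[-]
After op 6 cancel(order #2): fills=none; bids=[-] asks=[-]
After op 7 [order #6] limit_sell(price=101, qty=10): fills=none; bids=[-] asks=[#6:10@101]
After op 8 [order #7] market_buy(qty=2): fills=#7x#6:2@101; bids=[-] asks=[#6:8@101]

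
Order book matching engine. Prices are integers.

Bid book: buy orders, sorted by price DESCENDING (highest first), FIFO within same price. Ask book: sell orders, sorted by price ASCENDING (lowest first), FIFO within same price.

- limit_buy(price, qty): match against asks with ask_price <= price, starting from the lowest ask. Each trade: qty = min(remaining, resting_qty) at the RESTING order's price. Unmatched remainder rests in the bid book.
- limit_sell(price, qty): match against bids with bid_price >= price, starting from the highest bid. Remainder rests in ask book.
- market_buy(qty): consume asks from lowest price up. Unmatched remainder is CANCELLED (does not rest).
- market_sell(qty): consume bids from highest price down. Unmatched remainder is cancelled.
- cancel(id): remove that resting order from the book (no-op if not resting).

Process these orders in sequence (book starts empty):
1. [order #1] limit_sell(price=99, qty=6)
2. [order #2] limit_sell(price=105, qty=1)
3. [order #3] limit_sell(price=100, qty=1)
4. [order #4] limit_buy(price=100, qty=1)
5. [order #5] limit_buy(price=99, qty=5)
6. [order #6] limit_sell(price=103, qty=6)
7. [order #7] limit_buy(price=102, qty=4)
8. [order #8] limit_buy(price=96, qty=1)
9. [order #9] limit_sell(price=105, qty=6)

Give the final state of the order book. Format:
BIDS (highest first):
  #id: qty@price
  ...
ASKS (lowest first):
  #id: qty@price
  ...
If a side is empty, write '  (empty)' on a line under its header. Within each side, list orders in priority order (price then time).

Answer: BIDS (highest first):
  #7: 3@102
  #8: 1@96
ASKS (lowest first):
  #6: 6@103
  #2: 1@105
  #9: 6@105

Derivation:
After op 1 [order #1] limit_sell(price=99, qty=6): fills=none; bids=[-] asks=[#1:6@99]
After op 2 [order #2] limit_sell(price=105, qty=1): fills=none; bids=[-] asks=[#1:6@99 #2:1@105]
After op 3 [order #3] limit_sell(price=100, qty=1): fills=none; bids=[-] asks=[#1:6@99 #3:1@100 #2:1@105]
After op 4 [order #4] limit_buy(price=100, qty=1): fills=#4x#1:1@99; bids=[-] asks=[#1:5@99 #3:1@100 #2:1@105]
After op 5 [order #5] limit_buy(price=99, qty=5): fills=#5x#1:5@99; bids=[-] asks=[#3:1@100 #2:1@105]
After op 6 [order #6] limit_sell(price=103, qty=6): fills=none; bids=[-] asks=[#3:1@100 #6:6@103 #2:1@105]
After op 7 [order #7] limit_buy(price=102, qty=4): fills=#7x#3:1@100; bids=[#7:3@102] asks=[#6:6@103 #2:1@105]
After op 8 [order #8] limit_buy(price=96, qty=1): fills=none; bids=[#7:3@102 #8:1@96] asks=[#6:6@103 #2:1@105]
After op 9 [order #9] limit_sell(price=105, qty=6): fills=none; bids=[#7:3@102 #8:1@96] asks=[#6:6@103 #2:1@105 #9:6@105]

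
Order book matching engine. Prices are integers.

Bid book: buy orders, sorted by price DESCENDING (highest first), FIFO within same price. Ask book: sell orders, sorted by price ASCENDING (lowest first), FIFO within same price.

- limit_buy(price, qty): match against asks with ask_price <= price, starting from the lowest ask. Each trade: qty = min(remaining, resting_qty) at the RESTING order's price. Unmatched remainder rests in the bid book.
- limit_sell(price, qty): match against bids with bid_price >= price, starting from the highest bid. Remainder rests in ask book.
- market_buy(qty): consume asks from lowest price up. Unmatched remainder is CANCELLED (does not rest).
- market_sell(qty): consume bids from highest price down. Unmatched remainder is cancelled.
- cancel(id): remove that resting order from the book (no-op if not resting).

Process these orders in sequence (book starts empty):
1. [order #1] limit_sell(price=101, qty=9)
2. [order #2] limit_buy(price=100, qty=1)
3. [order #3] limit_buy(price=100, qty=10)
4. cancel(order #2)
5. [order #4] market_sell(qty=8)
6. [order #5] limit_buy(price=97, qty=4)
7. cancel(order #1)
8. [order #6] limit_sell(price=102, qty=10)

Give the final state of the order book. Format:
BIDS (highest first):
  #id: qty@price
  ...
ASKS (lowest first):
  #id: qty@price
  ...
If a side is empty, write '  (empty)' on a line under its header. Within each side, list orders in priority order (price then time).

After op 1 [order #1] limit_sell(price=101, qty=9): fills=none; bids=[-] asks=[#1:9@101]
After op 2 [order #2] limit_buy(price=100, qty=1): fills=none; bids=[#2:1@100] asks=[#1:9@101]
After op 3 [order #3] limit_buy(price=100, qty=10): fills=none; bids=[#2:1@100 #3:10@100] asks=[#1:9@101]
After op 4 cancel(order #2): fills=none; bids=[#3:10@100] asks=[#1:9@101]
After op 5 [order #4] market_sell(qty=8): fills=#3x#4:8@100; bids=[#3:2@100] asks=[#1:9@101]
After op 6 [order #5] limit_buy(price=97, qty=4): fills=none; bids=[#3:2@100 #5:4@97] asks=[#1:9@101]
After op 7 cancel(order #1): fills=none; bids=[#3:2@100 #5:4@97] asks=[-]
After op 8 [order #6] limit_sell(price=102, qty=10): fills=none; bids=[#3:2@100 #5:4@97] asks=[#6:10@102]

Answer: BIDS (highest first):
  #3: 2@100
  #5: 4@97
ASKS (lowest first):
  #6: 10@102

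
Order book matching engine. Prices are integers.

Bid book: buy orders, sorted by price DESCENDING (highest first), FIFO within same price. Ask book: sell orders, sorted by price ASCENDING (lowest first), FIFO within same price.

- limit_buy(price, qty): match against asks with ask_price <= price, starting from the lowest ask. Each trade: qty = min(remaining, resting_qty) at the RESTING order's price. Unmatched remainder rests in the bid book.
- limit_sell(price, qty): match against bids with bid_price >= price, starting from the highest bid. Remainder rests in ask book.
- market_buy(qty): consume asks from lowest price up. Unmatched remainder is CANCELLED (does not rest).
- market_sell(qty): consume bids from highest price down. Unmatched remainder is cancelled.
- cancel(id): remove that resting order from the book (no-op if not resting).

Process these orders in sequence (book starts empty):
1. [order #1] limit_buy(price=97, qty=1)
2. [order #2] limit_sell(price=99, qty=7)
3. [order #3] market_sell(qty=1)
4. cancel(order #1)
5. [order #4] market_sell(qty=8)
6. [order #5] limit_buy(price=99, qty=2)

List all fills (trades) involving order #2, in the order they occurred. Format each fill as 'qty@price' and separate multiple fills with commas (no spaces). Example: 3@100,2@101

Answer: 2@99

Derivation:
After op 1 [order #1] limit_buy(price=97, qty=1): fills=none; bids=[#1:1@97] asks=[-]
After op 2 [order #2] limit_sell(price=99, qty=7): fills=none; bids=[#1:1@97] asks=[#2:7@99]
After op 3 [order #3] market_sell(qty=1): fills=#1x#3:1@97; bids=[-] asks=[#2:7@99]
After op 4 cancel(order #1): fills=none; bids=[-] asks=[#2:7@99]
After op 5 [order #4] market_sell(qty=8): fills=none; bids=[-] asks=[#2:7@99]
After op 6 [order #5] limit_buy(price=99, qty=2): fills=#5x#2:2@99; bids=[-] asks=[#2:5@99]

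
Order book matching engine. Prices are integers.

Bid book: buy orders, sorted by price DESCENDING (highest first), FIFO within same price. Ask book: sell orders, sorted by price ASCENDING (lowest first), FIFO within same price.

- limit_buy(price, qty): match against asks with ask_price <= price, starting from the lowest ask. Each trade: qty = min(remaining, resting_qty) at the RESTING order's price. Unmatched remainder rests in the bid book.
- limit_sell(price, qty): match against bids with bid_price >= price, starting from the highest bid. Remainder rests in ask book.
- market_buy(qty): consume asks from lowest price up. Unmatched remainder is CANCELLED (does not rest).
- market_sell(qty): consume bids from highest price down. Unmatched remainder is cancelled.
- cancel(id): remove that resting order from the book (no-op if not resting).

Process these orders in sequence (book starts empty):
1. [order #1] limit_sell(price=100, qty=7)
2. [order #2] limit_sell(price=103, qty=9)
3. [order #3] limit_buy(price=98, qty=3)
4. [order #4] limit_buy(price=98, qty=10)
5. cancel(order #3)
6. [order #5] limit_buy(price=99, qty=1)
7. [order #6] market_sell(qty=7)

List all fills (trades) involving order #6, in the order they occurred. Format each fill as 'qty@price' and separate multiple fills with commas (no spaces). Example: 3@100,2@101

After op 1 [order #1] limit_sell(price=100, qty=7): fills=none; bids=[-] asks=[#1:7@100]
After op 2 [order #2] limit_sell(price=103, qty=9): fills=none; bids=[-] asks=[#1:7@100 #2:9@103]
After op 3 [order #3] limit_buy(price=98, qty=3): fills=none; bids=[#3:3@98] asks=[#1:7@100 #2:9@103]
After op 4 [order #4] limit_buy(price=98, qty=10): fills=none; bids=[#3:3@98 #4:10@98] asks=[#1:7@100 #2:9@103]
After op 5 cancel(order #3): fills=none; bids=[#4:10@98] asks=[#1:7@100 #2:9@103]
After op 6 [order #5] limit_buy(price=99, qty=1): fills=none; bids=[#5:1@99 #4:10@98] asks=[#1:7@100 #2:9@103]
After op 7 [order #6] market_sell(qty=7): fills=#5x#6:1@99 #4x#6:6@98; bids=[#4:4@98] asks=[#1:7@100 #2:9@103]

Answer: 1@99,6@98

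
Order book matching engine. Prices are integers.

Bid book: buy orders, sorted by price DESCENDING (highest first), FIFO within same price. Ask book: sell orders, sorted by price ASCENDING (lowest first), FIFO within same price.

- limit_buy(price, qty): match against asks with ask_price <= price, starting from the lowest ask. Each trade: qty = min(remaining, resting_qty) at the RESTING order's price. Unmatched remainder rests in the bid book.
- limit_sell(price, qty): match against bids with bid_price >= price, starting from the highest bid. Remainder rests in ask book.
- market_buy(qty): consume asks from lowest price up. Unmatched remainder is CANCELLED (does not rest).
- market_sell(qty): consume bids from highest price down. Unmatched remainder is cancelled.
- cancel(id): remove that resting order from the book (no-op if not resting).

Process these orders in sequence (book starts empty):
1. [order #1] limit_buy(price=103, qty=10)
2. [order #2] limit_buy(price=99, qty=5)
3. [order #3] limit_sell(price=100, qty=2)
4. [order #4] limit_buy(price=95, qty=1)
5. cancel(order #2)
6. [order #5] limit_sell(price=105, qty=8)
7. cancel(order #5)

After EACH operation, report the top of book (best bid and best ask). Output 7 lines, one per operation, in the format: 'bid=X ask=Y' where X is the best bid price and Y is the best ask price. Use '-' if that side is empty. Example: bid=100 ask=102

Answer: bid=103 ask=-
bid=103 ask=-
bid=103 ask=-
bid=103 ask=-
bid=103 ask=-
bid=103 ask=105
bid=103 ask=-

Derivation:
After op 1 [order #1] limit_buy(price=103, qty=10): fills=none; bids=[#1:10@103] asks=[-]
After op 2 [order #2] limit_buy(price=99, qty=5): fills=none; bids=[#1:10@103 #2:5@99] asks=[-]
After op 3 [order #3] limit_sell(price=100, qty=2): fills=#1x#3:2@103; bids=[#1:8@103 #2:5@99] asks=[-]
After op 4 [order #4] limit_buy(price=95, qty=1): fills=none; bids=[#1:8@103 #2:5@99 #4:1@95] asks=[-]
After op 5 cancel(order #2): fills=none; bids=[#1:8@103 #4:1@95] asks=[-]
After op 6 [order #5] limit_sell(price=105, qty=8): fills=none; bids=[#1:8@103 #4:1@95] asks=[#5:8@105]
After op 7 cancel(order #5): fills=none; bids=[#1:8@103 #4:1@95] asks=[-]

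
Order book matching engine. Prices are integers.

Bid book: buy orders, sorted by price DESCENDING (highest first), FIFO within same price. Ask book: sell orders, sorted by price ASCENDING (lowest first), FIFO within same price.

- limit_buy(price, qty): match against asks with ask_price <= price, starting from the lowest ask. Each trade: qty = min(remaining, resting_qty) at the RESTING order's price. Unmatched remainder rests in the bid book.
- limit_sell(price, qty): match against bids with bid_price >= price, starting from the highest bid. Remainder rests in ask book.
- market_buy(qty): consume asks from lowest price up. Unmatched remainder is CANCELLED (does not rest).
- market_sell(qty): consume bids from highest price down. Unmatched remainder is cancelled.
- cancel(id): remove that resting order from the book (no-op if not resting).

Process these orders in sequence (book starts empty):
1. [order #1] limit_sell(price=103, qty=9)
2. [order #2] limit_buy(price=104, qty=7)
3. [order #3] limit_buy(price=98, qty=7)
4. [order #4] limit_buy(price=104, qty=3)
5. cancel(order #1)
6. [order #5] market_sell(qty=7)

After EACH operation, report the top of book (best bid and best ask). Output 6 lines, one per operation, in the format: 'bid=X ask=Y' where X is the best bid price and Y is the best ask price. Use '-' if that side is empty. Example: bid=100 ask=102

After op 1 [order #1] limit_sell(price=103, qty=9): fills=none; bids=[-] asks=[#1:9@103]
After op 2 [order #2] limit_buy(price=104, qty=7): fills=#2x#1:7@103; bids=[-] asks=[#1:2@103]
After op 3 [order #3] limit_buy(price=98, qty=7): fills=none; bids=[#3:7@98] asks=[#1:2@103]
After op 4 [order #4] limit_buy(price=104, qty=3): fills=#4x#1:2@103; bids=[#4:1@104 #3:7@98] asks=[-]
After op 5 cancel(order #1): fills=none; bids=[#4:1@104 #3:7@98] asks=[-]
After op 6 [order #5] market_sell(qty=7): fills=#4x#5:1@104 #3x#5:6@98; bids=[#3:1@98] asks=[-]

Answer: bid=- ask=103
bid=- ask=103
bid=98 ask=103
bid=104 ask=-
bid=104 ask=-
bid=98 ask=-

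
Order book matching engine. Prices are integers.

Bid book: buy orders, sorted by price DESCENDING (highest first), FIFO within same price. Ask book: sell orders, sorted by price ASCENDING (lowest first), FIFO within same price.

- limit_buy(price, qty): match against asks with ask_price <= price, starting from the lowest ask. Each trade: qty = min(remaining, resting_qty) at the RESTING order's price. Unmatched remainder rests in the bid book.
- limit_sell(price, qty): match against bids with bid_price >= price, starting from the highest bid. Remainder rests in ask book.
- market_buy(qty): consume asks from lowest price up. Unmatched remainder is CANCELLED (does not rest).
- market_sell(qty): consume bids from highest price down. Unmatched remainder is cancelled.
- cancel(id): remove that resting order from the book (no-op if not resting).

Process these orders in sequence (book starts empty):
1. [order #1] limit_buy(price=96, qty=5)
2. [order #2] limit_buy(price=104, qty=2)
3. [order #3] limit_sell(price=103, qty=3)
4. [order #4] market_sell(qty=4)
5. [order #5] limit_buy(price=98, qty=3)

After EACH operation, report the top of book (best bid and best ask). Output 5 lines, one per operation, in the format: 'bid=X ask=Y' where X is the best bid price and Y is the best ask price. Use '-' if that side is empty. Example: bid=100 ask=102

Answer: bid=96 ask=-
bid=104 ask=-
bid=96 ask=103
bid=96 ask=103
bid=98 ask=103

Derivation:
After op 1 [order #1] limit_buy(price=96, qty=5): fills=none; bids=[#1:5@96] asks=[-]
After op 2 [order #2] limit_buy(price=104, qty=2): fills=none; bids=[#2:2@104 #1:5@96] asks=[-]
After op 3 [order #3] limit_sell(price=103, qty=3): fills=#2x#3:2@104; bids=[#1:5@96] asks=[#3:1@103]
After op 4 [order #4] market_sell(qty=4): fills=#1x#4:4@96; bids=[#1:1@96] asks=[#3:1@103]
After op 5 [order #5] limit_buy(price=98, qty=3): fills=none; bids=[#5:3@98 #1:1@96] asks=[#3:1@103]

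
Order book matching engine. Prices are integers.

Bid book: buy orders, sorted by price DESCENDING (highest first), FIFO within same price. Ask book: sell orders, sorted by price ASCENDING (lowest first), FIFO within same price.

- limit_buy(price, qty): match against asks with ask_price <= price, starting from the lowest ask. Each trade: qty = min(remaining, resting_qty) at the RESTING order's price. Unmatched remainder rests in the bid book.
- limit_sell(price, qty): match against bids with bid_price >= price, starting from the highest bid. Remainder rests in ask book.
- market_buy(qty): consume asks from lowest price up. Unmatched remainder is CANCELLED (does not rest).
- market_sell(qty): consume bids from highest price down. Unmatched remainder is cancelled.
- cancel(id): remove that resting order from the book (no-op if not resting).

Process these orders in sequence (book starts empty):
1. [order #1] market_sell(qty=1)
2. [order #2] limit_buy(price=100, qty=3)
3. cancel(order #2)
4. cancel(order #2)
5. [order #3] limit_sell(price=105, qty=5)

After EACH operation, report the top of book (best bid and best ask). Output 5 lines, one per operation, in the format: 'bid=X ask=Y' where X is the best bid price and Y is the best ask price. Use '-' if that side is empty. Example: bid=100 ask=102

After op 1 [order #1] market_sell(qty=1): fills=none; bids=[-] asks=[-]
After op 2 [order #2] limit_buy(price=100, qty=3): fills=none; bids=[#2:3@100] asks=[-]
After op 3 cancel(order #2): fills=none; bids=[-] asks=[-]
After op 4 cancel(order #2): fills=none; bids=[-] asks=[-]
After op 5 [order #3] limit_sell(price=105, qty=5): fills=none; bids=[-] asks=[#3:5@105]

Answer: bid=- ask=-
bid=100 ask=-
bid=- ask=-
bid=- ask=-
bid=- ask=105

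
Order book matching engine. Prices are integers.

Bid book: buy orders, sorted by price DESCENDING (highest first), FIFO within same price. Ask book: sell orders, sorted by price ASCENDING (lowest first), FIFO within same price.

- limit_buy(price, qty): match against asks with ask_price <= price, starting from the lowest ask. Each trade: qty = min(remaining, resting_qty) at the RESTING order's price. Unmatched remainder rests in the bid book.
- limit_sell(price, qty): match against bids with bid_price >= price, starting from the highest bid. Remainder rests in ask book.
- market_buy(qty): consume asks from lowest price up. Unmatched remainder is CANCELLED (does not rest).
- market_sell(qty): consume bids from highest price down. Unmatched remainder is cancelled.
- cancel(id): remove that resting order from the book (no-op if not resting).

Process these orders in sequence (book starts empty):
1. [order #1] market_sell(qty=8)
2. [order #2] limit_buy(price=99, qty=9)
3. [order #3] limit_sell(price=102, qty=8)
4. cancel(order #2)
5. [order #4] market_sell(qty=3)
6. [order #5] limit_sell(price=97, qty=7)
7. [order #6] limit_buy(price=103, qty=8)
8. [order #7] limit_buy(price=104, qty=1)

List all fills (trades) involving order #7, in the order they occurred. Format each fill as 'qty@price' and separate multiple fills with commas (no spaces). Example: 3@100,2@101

Answer: 1@102

Derivation:
After op 1 [order #1] market_sell(qty=8): fills=none; bids=[-] asks=[-]
After op 2 [order #2] limit_buy(price=99, qty=9): fills=none; bids=[#2:9@99] asks=[-]
After op 3 [order #3] limit_sell(price=102, qty=8): fills=none; bids=[#2:9@99] asks=[#3:8@102]
After op 4 cancel(order #2): fills=none; bids=[-] asks=[#3:8@102]
After op 5 [order #4] market_sell(qty=3): fills=none; bids=[-] asks=[#3:8@102]
After op 6 [order #5] limit_sell(price=97, qty=7): fills=none; bids=[-] asks=[#5:7@97 #3:8@102]
After op 7 [order #6] limit_buy(price=103, qty=8): fills=#6x#5:7@97 #6x#3:1@102; bids=[-] asks=[#3:7@102]
After op 8 [order #7] limit_buy(price=104, qty=1): fills=#7x#3:1@102; bids=[-] asks=[#3:6@102]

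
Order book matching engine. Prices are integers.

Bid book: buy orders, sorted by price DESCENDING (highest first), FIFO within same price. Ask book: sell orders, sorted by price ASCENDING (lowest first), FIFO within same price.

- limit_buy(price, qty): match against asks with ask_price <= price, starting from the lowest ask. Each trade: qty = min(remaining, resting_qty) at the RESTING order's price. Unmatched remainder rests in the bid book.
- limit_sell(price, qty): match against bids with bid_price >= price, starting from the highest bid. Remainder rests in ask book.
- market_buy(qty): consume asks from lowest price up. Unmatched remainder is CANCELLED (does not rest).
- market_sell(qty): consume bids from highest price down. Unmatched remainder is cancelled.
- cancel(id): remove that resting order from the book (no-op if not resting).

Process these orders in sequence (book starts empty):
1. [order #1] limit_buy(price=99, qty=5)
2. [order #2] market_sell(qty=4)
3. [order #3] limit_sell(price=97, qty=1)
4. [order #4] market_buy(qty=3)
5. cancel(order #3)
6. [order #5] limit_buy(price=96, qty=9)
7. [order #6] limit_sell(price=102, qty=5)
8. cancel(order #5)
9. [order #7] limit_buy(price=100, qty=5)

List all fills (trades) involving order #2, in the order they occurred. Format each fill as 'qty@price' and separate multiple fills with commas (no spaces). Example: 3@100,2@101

After op 1 [order #1] limit_buy(price=99, qty=5): fills=none; bids=[#1:5@99] asks=[-]
After op 2 [order #2] market_sell(qty=4): fills=#1x#2:4@99; bids=[#1:1@99] asks=[-]
After op 3 [order #3] limit_sell(price=97, qty=1): fills=#1x#3:1@99; bids=[-] asks=[-]
After op 4 [order #4] market_buy(qty=3): fills=none; bids=[-] asks=[-]
After op 5 cancel(order #3): fills=none; bids=[-] asks=[-]
After op 6 [order #5] limit_buy(price=96, qty=9): fills=none; bids=[#5:9@96] asks=[-]
After op 7 [order #6] limit_sell(price=102, qty=5): fills=none; bids=[#5:9@96] asks=[#6:5@102]
After op 8 cancel(order #5): fills=none; bids=[-] asks=[#6:5@102]
After op 9 [order #7] limit_buy(price=100, qty=5): fills=none; bids=[#7:5@100] asks=[#6:5@102]

Answer: 4@99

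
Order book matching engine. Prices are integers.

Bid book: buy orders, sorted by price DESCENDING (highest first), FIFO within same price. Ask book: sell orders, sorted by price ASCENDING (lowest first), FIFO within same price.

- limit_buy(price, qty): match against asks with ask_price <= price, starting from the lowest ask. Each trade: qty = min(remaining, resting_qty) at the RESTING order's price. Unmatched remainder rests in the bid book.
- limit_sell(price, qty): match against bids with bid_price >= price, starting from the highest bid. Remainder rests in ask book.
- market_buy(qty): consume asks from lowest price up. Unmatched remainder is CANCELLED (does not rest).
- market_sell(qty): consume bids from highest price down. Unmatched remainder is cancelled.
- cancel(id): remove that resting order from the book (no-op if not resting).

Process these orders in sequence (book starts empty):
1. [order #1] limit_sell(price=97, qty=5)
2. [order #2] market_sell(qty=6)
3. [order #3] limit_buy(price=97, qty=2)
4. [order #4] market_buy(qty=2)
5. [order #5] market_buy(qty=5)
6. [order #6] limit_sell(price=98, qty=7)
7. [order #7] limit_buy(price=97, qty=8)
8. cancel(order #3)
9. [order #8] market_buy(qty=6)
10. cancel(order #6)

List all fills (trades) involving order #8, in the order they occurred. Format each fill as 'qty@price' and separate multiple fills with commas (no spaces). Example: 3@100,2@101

Answer: 6@98

Derivation:
After op 1 [order #1] limit_sell(price=97, qty=5): fills=none; bids=[-] asks=[#1:5@97]
After op 2 [order #2] market_sell(qty=6): fills=none; bids=[-] asks=[#1:5@97]
After op 3 [order #3] limit_buy(price=97, qty=2): fills=#3x#1:2@97; bids=[-] asks=[#1:3@97]
After op 4 [order #4] market_buy(qty=2): fills=#4x#1:2@97; bids=[-] asks=[#1:1@97]
After op 5 [order #5] market_buy(qty=5): fills=#5x#1:1@97; bids=[-] asks=[-]
After op 6 [order #6] limit_sell(price=98, qty=7): fills=none; bids=[-] asks=[#6:7@98]
After op 7 [order #7] limit_buy(price=97, qty=8): fills=none; bids=[#7:8@97] asks=[#6:7@98]
After op 8 cancel(order #3): fills=none; bids=[#7:8@97] asks=[#6:7@98]
After op 9 [order #8] market_buy(qty=6): fills=#8x#6:6@98; bids=[#7:8@97] asks=[#6:1@98]
After op 10 cancel(order #6): fills=none; bids=[#7:8@97] asks=[-]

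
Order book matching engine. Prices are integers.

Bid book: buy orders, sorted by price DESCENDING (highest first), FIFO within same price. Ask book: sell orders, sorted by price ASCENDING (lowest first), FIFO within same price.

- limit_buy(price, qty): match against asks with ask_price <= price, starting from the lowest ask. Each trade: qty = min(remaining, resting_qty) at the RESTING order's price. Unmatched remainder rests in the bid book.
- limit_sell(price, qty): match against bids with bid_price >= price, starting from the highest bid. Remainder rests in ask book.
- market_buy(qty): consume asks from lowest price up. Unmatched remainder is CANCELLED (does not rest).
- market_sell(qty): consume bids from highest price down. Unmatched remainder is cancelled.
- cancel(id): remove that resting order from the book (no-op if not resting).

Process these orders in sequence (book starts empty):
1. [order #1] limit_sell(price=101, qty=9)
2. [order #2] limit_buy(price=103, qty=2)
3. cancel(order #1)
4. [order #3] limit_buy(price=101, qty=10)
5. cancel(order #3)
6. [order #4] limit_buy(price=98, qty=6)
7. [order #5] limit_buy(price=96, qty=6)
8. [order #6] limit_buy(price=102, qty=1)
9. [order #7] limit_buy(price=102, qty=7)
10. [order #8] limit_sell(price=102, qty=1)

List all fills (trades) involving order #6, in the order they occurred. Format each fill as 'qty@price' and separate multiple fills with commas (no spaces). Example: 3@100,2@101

After op 1 [order #1] limit_sell(price=101, qty=9): fills=none; bids=[-] asks=[#1:9@101]
After op 2 [order #2] limit_buy(price=103, qty=2): fills=#2x#1:2@101; bids=[-] asks=[#1:7@101]
After op 3 cancel(order #1): fills=none; bids=[-] asks=[-]
After op 4 [order #3] limit_buy(price=101, qty=10): fills=none; bids=[#3:10@101] asks=[-]
After op 5 cancel(order #3): fills=none; bids=[-] asks=[-]
After op 6 [order #4] limit_buy(price=98, qty=6): fills=none; bids=[#4:6@98] asks=[-]
After op 7 [order #5] limit_buy(price=96, qty=6): fills=none; bids=[#4:6@98 #5:6@96] asks=[-]
After op 8 [order #6] limit_buy(price=102, qty=1): fills=none; bids=[#6:1@102 #4:6@98 #5:6@96] asks=[-]
After op 9 [order #7] limit_buy(price=102, qty=7): fills=none; bids=[#6:1@102 #7:7@102 #4:6@98 #5:6@96] asks=[-]
After op 10 [order #8] limit_sell(price=102, qty=1): fills=#6x#8:1@102; bids=[#7:7@102 #4:6@98 #5:6@96] asks=[-]

Answer: 1@102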